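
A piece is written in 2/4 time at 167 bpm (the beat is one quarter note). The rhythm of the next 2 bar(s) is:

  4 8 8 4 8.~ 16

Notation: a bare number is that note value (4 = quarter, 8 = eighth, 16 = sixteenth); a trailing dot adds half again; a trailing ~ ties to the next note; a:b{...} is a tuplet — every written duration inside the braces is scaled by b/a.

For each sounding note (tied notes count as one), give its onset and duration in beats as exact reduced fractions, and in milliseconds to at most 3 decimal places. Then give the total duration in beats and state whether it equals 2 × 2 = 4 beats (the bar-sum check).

1) 0.0ms=0b +359.281ms=1b
2) 359.281ms=1b +179.641ms=1/2b
3) 538.922ms=3/2b +179.641ms=1/2b
4) 718.563ms=2b +359.281ms=1b
5) 1077.844ms=3b +359.281ms=1b
Σ=4b of 4 (167bpm 2/4) — PASS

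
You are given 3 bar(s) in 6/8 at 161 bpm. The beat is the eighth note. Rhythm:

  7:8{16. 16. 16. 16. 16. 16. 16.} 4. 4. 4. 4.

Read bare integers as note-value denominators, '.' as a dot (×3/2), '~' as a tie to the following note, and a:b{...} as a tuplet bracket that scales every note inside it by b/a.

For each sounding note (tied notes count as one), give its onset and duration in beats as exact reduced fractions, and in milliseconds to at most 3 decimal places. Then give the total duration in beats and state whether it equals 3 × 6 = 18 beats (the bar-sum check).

1) 0.0ms=0b +319.432ms=6/7b
2) 319.432ms=6/7b +319.432ms=6/7b
3) 638.864ms=12/7b +319.432ms=6/7b
4) 958.296ms=18/7b +319.432ms=6/7b
5) 1277.728ms=24/7b +319.432ms=6/7b
6) 1597.161ms=30/7b +319.432ms=6/7b
7) 1916.593ms=36/7b +319.432ms=6/7b
8) 2236.025ms=6b +1118.012ms=3b
9) 3354.037ms=9b +1118.012ms=3b
10) 4472.05ms=12b +1118.012ms=3b
11) 5590.062ms=15b +1118.012ms=3b
Σ=18b of 18 (161bpm 6/8) — PASS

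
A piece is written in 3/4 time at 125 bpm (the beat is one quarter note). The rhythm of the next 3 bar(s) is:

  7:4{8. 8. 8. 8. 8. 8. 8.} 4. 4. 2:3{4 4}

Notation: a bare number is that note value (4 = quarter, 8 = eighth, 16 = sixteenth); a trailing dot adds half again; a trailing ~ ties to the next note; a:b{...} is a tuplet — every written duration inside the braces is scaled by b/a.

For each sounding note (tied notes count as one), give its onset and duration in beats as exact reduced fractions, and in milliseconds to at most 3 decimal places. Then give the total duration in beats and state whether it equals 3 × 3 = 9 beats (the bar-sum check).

1) 0.0ms=0b +205.714ms=3/7b
2) 205.714ms=3/7b +205.714ms=3/7b
3) 411.429ms=6/7b +205.714ms=3/7b
4) 617.143ms=9/7b +205.714ms=3/7b
5) 822.857ms=12/7b +205.714ms=3/7b
6) 1028.571ms=15/7b +205.714ms=3/7b
7) 1234.286ms=18/7b +205.714ms=3/7b
8) 1440.0ms=3b +720.0ms=3/2b
9) 2160.0ms=9/2b +720.0ms=3/2b
10) 2880.0ms=6b +720.0ms=3/2b
11) 3600.0ms=15/2b +720.0ms=3/2b
Σ=9b of 9 (125bpm 3/4) — PASS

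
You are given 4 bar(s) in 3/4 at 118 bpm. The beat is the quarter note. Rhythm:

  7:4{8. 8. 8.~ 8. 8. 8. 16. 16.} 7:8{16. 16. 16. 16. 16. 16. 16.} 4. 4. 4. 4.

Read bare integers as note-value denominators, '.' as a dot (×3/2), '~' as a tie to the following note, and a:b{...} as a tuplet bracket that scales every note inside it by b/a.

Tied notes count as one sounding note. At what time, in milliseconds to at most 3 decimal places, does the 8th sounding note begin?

1. 0.0ms @ 0 + 217.918ms (3/7)
2. 217.918ms @ 3/7 + 217.918ms (3/7)
3. 435.835ms @ 6/7 + 435.835ms (6/7)
4. 871.671ms @ 12/7 + 217.918ms (3/7)
5. 1089.588ms @ 15/7 + 217.918ms (3/7)
6. 1307.506ms @ 18/7 + 108.959ms (3/14)
7. 1416.465ms @ 39/14 + 108.959ms (3/14)
8. 1525.424ms @ 3 + 217.918ms (3/7)
9. 1743.341ms @ 24/7 + 217.918ms (3/7)
10. 1961.259ms @ 27/7 + 217.918ms (3/7)
11. 2179.177ms @ 30/7 + 217.918ms (3/7)
12. 2397.094ms @ 33/7 + 217.918ms (3/7)
13. 2615.012ms @ 36/7 + 217.918ms (3/7)
14. 2832.93ms @ 39/7 + 217.918ms (3/7)
15. 3050.847ms @ 6 + 762.712ms (3/2)
16. 3813.559ms @ 15/2 + 762.712ms (3/2)
17. 4576.271ms @ 9 + 762.712ms (3/2)
18. 5338.983ms @ 21/2 + 762.712ms (3/2)

note 8 onset = 3b = 1525.424ms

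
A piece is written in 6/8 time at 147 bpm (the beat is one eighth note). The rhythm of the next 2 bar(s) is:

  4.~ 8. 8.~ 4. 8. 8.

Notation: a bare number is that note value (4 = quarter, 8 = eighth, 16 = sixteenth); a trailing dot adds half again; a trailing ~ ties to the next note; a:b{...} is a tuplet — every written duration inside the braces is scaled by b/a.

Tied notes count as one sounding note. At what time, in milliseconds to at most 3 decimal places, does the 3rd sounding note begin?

1. 0.0ms @ 0 + 1836.735ms (9/2)
2. 1836.735ms @ 9/2 + 1836.735ms (9/2)
3. 3673.469ms @ 9 + 612.245ms (3/2)
4. 4285.714ms @ 21/2 + 612.245ms (3/2)

note 3 onset = 9b = 3673.469ms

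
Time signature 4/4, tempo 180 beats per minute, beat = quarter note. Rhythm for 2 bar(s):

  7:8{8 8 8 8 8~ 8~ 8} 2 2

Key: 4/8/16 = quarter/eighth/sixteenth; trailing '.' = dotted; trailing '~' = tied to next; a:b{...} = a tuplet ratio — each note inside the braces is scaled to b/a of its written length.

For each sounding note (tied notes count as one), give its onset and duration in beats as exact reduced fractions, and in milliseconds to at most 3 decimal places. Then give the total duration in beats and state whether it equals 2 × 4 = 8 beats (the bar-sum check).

1) 0.0ms=0b +190.476ms=4/7b
2) 190.476ms=4/7b +190.476ms=4/7b
3) 380.952ms=8/7b +190.476ms=4/7b
4) 571.429ms=12/7b +190.476ms=4/7b
5) 761.905ms=16/7b +571.429ms=12/7b
6) 1333.333ms=4b +666.667ms=2b
7) 2000.0ms=6b +666.667ms=2b
Σ=8b of 8 (180bpm 4/4) — PASS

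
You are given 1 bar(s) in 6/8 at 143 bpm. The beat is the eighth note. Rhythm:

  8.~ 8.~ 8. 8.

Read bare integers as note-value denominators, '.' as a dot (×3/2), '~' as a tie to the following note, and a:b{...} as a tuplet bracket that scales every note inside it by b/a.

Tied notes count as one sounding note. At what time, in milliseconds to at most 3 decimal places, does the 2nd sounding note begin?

1. 0.0ms @ 0 + 1888.112ms (9/2)
2. 1888.112ms @ 9/2 + 629.371ms (3/2)

note 2 onset = 9/2b = 1888.112ms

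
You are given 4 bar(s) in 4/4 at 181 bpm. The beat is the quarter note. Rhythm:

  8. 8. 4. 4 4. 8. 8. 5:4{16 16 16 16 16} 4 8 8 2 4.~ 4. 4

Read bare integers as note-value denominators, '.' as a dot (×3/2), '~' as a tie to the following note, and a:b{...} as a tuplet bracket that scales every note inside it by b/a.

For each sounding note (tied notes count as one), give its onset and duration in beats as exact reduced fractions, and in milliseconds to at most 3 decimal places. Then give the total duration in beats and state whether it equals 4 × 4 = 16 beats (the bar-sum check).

1) 0.0ms=0b +248.619ms=3/4b
2) 248.619ms=3/4b +248.619ms=3/4b
3) 497.238ms=3/2b +497.238ms=3/2b
4) 994.475ms=3b +331.492ms=1b
5) 1325.967ms=4b +497.238ms=3/2b
6) 1823.204ms=11/2b +248.619ms=3/4b
7) 2071.823ms=25/4b +248.619ms=3/4b
8) 2320.442ms=7b +66.298ms=1/5b
9) 2386.74ms=36/5b +66.298ms=1/5b
10) 2453.039ms=37/5b +66.298ms=1/5b
11) 2519.337ms=38/5b +66.298ms=1/5b
12) 2585.635ms=39/5b +66.298ms=1/5b
13) 2651.934ms=8b +331.492ms=1b
14) 2983.425ms=9b +165.746ms=1/2b
15) 3149.171ms=19/2b +165.746ms=1/2b
16) 3314.917ms=10b +662.983ms=2b
17) 3977.901ms=12b +994.475ms=3b
18) 4972.376ms=15b +331.492ms=1b
Σ=16b of 16 (181bpm 4/4) — PASS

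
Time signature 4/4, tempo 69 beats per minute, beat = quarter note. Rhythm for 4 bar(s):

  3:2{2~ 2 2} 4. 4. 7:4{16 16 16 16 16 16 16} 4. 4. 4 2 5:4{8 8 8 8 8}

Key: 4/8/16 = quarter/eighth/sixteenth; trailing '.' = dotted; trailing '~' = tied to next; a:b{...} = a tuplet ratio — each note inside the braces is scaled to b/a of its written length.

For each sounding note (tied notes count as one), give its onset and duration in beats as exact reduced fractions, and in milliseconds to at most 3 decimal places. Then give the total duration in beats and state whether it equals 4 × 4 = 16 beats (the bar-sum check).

1) 0.0ms=0b +2318.841ms=8/3b
2) 2318.841ms=8/3b +1159.42ms=4/3b
3) 3478.261ms=4b +1304.348ms=3/2b
4) 4782.609ms=11/2b +1304.348ms=3/2b
5) 6086.957ms=7b +124.224ms=1/7b
6) 6211.18ms=50/7b +124.224ms=1/7b
7) 6335.404ms=51/7b +124.224ms=1/7b
8) 6459.627ms=52/7b +124.224ms=1/7b
9) 6583.851ms=53/7b +124.224ms=1/7b
10) 6708.075ms=54/7b +124.224ms=1/7b
11) 6832.298ms=55/7b +124.224ms=1/7b
12) 6956.522ms=8b +1304.348ms=3/2b
13) 8260.87ms=19/2b +1304.348ms=3/2b
14) 9565.217ms=11b +869.565ms=1b
15) 10434.783ms=12b +1739.13ms=2b
16) 12173.913ms=14b +347.826ms=2/5b
17) 12521.739ms=72/5b +347.826ms=2/5b
18) 12869.565ms=74/5b +347.826ms=2/5b
19) 13217.391ms=76/5b +347.826ms=2/5b
20) 13565.217ms=78/5b +347.826ms=2/5b
Σ=16b of 16 (69bpm 4/4) — PASS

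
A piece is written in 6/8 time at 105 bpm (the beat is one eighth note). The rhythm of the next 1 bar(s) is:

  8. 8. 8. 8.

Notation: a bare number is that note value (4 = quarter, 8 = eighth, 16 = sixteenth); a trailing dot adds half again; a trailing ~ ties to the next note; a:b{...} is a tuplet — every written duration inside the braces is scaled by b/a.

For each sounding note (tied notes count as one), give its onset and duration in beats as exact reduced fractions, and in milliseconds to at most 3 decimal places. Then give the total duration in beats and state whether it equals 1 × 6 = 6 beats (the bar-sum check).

1) 0.0ms=0b +857.143ms=3/2b
2) 857.143ms=3/2b +857.143ms=3/2b
3) 1714.286ms=3b +857.143ms=3/2b
4) 2571.429ms=9/2b +857.143ms=3/2b
Σ=6b of 6 (105bpm 6/8) — PASS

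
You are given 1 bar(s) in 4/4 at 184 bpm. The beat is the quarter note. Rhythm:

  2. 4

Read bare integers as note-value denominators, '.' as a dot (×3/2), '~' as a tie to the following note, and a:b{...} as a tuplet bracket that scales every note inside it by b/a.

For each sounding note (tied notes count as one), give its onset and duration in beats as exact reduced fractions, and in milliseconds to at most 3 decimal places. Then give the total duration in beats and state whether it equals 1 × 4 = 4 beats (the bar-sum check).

1) 0.0ms=0b +978.261ms=3b
2) 978.261ms=3b +326.087ms=1b
Σ=4b of 4 (184bpm 4/4) — PASS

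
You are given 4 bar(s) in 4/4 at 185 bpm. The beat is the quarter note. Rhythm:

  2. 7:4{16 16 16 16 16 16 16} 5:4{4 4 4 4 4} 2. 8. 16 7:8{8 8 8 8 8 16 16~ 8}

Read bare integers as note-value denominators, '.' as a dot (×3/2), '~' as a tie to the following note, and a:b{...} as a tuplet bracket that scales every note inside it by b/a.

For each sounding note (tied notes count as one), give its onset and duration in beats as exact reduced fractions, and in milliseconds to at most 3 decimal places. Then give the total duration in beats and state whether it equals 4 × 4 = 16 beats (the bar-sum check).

1) 0.0ms=0b +972.973ms=3b
2) 972.973ms=3b +46.332ms=1/7b
3) 1019.305ms=22/7b +46.332ms=1/7b
4) 1065.637ms=23/7b +46.332ms=1/7b
5) 1111.969ms=24/7b +46.332ms=1/7b
6) 1158.301ms=25/7b +46.332ms=1/7b
7) 1204.633ms=26/7b +46.332ms=1/7b
8) 1250.965ms=27/7b +46.332ms=1/7b
9) 1297.297ms=4b +259.459ms=4/5b
10) 1556.757ms=24/5b +259.459ms=4/5b
11) 1816.216ms=28/5b +259.459ms=4/5b
12) 2075.676ms=32/5b +259.459ms=4/5b
13) 2335.135ms=36/5b +259.459ms=4/5b
14) 2594.595ms=8b +972.973ms=3b
15) 3567.568ms=11b +243.243ms=3/4b
16) 3810.811ms=47/4b +81.081ms=1/4b
17) 3891.892ms=12b +185.328ms=4/7b
18) 4077.22ms=88/7b +185.328ms=4/7b
19) 4262.548ms=92/7b +185.328ms=4/7b
20) 4447.876ms=96/7b +185.328ms=4/7b
21) 4633.205ms=100/7b +185.328ms=4/7b
22) 4818.533ms=104/7b +92.664ms=2/7b
23) 4911.197ms=106/7b +277.992ms=6/7b
Σ=16b of 16 (185bpm 4/4) — PASS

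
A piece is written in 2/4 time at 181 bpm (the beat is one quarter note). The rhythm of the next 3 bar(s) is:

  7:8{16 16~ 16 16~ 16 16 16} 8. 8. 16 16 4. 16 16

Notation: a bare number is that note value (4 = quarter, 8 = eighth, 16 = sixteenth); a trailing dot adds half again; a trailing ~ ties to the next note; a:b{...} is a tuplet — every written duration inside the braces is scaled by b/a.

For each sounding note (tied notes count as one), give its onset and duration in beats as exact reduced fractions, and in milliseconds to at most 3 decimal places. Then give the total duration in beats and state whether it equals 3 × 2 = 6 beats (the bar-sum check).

1) 0.0ms=0b +94.712ms=2/7b
2) 94.712ms=2/7b +189.424ms=4/7b
3) 284.136ms=6/7b +189.424ms=4/7b
4) 473.56ms=10/7b +94.712ms=2/7b
5) 568.272ms=12/7b +94.712ms=2/7b
6) 662.983ms=2b +248.619ms=3/4b
7) 911.602ms=11/4b +248.619ms=3/4b
8) 1160.221ms=7/2b +82.873ms=1/4b
9) 1243.094ms=15/4b +82.873ms=1/4b
10) 1325.967ms=4b +497.238ms=3/2b
11) 1823.204ms=11/2b +82.873ms=1/4b
12) 1906.077ms=23/4b +82.873ms=1/4b
Σ=6b of 6 (181bpm 2/4) — PASS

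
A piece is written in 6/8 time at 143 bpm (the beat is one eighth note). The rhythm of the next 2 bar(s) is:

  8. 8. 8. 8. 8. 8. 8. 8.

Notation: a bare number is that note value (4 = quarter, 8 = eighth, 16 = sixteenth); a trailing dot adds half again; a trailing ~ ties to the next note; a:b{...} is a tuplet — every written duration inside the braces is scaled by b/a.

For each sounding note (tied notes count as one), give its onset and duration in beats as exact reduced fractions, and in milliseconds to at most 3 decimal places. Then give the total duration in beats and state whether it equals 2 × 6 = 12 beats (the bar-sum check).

1) 0.0ms=0b +629.371ms=3/2b
2) 629.371ms=3/2b +629.371ms=3/2b
3) 1258.741ms=3b +629.371ms=3/2b
4) 1888.112ms=9/2b +629.371ms=3/2b
5) 2517.483ms=6b +629.371ms=3/2b
6) 3146.853ms=15/2b +629.371ms=3/2b
7) 3776.224ms=9b +629.371ms=3/2b
8) 4405.594ms=21/2b +629.371ms=3/2b
Σ=12b of 12 (143bpm 6/8) — PASS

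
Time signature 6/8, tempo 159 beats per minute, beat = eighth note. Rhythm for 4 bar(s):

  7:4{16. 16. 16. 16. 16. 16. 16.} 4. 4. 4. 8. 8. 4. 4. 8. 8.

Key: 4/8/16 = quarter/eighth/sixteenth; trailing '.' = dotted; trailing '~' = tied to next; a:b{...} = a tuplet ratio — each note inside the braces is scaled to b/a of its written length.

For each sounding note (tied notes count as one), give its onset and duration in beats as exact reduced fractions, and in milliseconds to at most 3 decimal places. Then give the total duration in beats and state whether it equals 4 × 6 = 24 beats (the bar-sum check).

1) 0.0ms=0b +161.725ms=3/7b
2) 161.725ms=3/7b +161.725ms=3/7b
3) 323.45ms=6/7b +161.725ms=3/7b
4) 485.175ms=9/7b +161.725ms=3/7b
5) 646.9ms=12/7b +161.725ms=3/7b
6) 808.625ms=15/7b +161.725ms=3/7b
7) 970.35ms=18/7b +161.725ms=3/7b
8) 1132.075ms=3b +1132.075ms=3b
9) 2264.151ms=6b +1132.075ms=3b
10) 3396.226ms=9b +1132.075ms=3b
11) 4528.302ms=12b +566.038ms=3/2b
12) 5094.34ms=27/2b +566.038ms=3/2b
13) 5660.377ms=15b +1132.075ms=3b
14) 6792.453ms=18b +1132.075ms=3b
15) 7924.528ms=21b +566.038ms=3/2b
16) 8490.566ms=45/2b +566.038ms=3/2b
Σ=24b of 24 (159bpm 6/8) — PASS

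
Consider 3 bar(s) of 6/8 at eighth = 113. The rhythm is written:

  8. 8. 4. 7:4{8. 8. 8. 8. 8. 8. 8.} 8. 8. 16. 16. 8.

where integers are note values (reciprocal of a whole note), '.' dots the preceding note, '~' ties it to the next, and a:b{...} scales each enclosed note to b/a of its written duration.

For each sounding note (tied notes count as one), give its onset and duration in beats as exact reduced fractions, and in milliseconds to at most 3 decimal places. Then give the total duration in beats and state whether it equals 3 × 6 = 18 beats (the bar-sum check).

1) 0.0ms=0b +796.46ms=3/2b
2) 796.46ms=3/2b +796.46ms=3/2b
3) 1592.92ms=3b +1592.92ms=3b
4) 3185.841ms=6b +455.12ms=6/7b
5) 3640.961ms=48/7b +455.12ms=6/7b
6) 4096.081ms=54/7b +455.12ms=6/7b
7) 4551.201ms=60/7b +455.12ms=6/7b
8) 5006.321ms=66/7b +455.12ms=6/7b
9) 5461.441ms=72/7b +455.12ms=6/7b
10) 5916.561ms=78/7b +455.12ms=6/7b
11) 6371.681ms=12b +796.46ms=3/2b
12) 7168.142ms=27/2b +796.46ms=3/2b
13) 7964.602ms=15b +398.23ms=3/4b
14) 8362.832ms=63/4b +398.23ms=3/4b
15) 8761.062ms=33/2b +796.46ms=3/2b
Σ=18b of 18 (113bpm 6/8) — PASS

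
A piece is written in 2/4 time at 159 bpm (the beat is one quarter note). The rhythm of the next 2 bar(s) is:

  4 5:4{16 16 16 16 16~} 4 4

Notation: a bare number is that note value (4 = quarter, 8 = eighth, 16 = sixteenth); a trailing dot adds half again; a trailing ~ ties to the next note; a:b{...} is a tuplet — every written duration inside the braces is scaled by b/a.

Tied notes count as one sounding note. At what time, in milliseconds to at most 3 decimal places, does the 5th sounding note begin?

1. 0.0ms @ 0 + 377.358ms (1)
2. 377.358ms @ 1 + 75.472ms (1/5)
3. 452.83ms @ 6/5 + 75.472ms (1/5)
4. 528.302ms @ 7/5 + 75.472ms (1/5)
5. 603.774ms @ 8/5 + 75.472ms (1/5)
6. 679.245ms @ 9/5 + 452.83ms (6/5)
7. 1132.075ms @ 3 + 377.358ms (1)

note 5 onset = 8/5b = 603.774ms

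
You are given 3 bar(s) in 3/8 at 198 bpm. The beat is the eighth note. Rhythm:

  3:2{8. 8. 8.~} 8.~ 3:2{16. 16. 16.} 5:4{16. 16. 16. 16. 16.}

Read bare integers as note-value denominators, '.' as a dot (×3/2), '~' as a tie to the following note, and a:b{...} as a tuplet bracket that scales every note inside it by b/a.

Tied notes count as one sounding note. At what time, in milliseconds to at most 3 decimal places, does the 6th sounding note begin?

1. 0.0ms @ 0 + 303.03ms (1)
2. 303.03ms @ 1 + 303.03ms (1)
3. 606.061ms @ 2 + 909.091ms (3)
4. 1515.152ms @ 5 + 151.515ms (1/2)
5. 1666.667ms @ 11/2 + 151.515ms (1/2)
6. 1818.182ms @ 6 + 181.818ms (3/5)
7. 2000.0ms @ 33/5 + 181.818ms (3/5)
8. 2181.818ms @ 36/5 + 181.818ms (3/5)
9. 2363.636ms @ 39/5 + 181.818ms (3/5)
10. 2545.455ms @ 42/5 + 181.818ms (3/5)

note 6 onset = 6b = 1818.182ms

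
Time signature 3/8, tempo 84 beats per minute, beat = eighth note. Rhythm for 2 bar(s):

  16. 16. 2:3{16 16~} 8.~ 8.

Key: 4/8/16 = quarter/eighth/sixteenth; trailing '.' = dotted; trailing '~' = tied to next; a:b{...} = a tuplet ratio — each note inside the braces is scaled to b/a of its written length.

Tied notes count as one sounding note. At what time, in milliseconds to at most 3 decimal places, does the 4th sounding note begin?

note 4 onset = 9/4b = 1607.143ms

1. 0.0ms @ 0 + 535.714ms (3/4)
2. 535.714ms @ 3/4 + 535.714ms (3/4)
3. 1071.429ms @ 3/2 + 535.714ms (3/4)
4. 1607.143ms @ 9/4 + 2678.571ms (15/4)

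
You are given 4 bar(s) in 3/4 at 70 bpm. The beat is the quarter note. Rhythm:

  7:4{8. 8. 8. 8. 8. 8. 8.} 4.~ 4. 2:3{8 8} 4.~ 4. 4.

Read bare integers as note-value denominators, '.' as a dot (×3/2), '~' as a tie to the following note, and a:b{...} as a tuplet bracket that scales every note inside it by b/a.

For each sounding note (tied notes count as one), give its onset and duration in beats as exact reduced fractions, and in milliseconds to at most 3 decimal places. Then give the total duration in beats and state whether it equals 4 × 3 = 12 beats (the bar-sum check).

1) 0.0ms=0b +367.347ms=3/7b
2) 367.347ms=3/7b +367.347ms=3/7b
3) 734.694ms=6/7b +367.347ms=3/7b
4) 1102.041ms=9/7b +367.347ms=3/7b
5) 1469.388ms=12/7b +367.347ms=3/7b
6) 1836.735ms=15/7b +367.347ms=3/7b
7) 2204.082ms=18/7b +367.347ms=3/7b
8) 2571.429ms=3b +2571.429ms=3b
9) 5142.857ms=6b +642.857ms=3/4b
10) 5785.714ms=27/4b +642.857ms=3/4b
11) 6428.571ms=15/2b +2571.429ms=3b
12) 9000.0ms=21/2b +1285.714ms=3/2b
Σ=12b of 12 (70bpm 3/4) — PASS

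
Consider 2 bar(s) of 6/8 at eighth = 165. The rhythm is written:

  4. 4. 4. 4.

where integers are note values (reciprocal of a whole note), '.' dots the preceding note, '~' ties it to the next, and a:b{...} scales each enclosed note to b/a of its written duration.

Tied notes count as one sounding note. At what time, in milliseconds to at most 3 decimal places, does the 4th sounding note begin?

1. 0.0ms @ 0 + 1090.909ms (3)
2. 1090.909ms @ 3 + 1090.909ms (3)
3. 2181.818ms @ 6 + 1090.909ms (3)
4. 3272.727ms @ 9 + 1090.909ms (3)

note 4 onset = 9b = 3272.727ms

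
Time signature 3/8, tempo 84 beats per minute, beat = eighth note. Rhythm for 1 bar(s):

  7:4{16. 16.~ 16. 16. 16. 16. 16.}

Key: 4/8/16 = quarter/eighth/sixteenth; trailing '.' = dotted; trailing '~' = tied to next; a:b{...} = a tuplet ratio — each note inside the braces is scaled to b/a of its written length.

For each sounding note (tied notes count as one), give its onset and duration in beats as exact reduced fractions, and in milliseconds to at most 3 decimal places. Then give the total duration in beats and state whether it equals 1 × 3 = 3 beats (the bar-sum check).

1) 0.0ms=0b +306.122ms=3/7b
2) 306.122ms=3/7b +612.245ms=6/7b
3) 918.367ms=9/7b +306.122ms=3/7b
4) 1224.49ms=12/7b +306.122ms=3/7b
5) 1530.612ms=15/7b +306.122ms=3/7b
6) 1836.735ms=18/7b +306.122ms=3/7b
Σ=3b of 3 (84bpm 3/8) — PASS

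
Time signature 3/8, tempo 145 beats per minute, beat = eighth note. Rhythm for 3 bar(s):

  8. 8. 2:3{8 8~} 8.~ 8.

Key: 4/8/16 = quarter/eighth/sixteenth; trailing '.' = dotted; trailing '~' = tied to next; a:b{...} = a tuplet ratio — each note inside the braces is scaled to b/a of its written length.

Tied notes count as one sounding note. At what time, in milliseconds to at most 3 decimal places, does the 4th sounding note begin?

note 4 onset = 9/2b = 1862.069ms

1. 0.0ms @ 0 + 620.69ms (3/2)
2. 620.69ms @ 3/2 + 620.69ms (3/2)
3. 1241.379ms @ 3 + 620.69ms (3/2)
4. 1862.069ms @ 9/2 + 1862.069ms (9/2)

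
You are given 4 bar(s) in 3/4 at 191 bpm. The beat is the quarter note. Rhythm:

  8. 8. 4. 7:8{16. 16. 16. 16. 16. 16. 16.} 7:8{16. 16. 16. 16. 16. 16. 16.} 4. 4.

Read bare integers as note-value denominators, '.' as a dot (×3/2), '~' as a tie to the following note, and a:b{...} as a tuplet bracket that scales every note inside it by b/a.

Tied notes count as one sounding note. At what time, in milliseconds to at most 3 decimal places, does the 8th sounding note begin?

note 8 onset = 33/7b = 1480.927ms

1. 0.0ms @ 0 + 235.602ms (3/4)
2. 235.602ms @ 3/4 + 235.602ms (3/4)
3. 471.204ms @ 3/2 + 471.204ms (3/2)
4. 942.408ms @ 3 + 134.63ms (3/7)
5. 1077.038ms @ 24/7 + 134.63ms (3/7)
6. 1211.668ms @ 27/7 + 134.63ms (3/7)
7. 1346.298ms @ 30/7 + 134.63ms (3/7)
8. 1480.927ms @ 33/7 + 134.63ms (3/7)
9. 1615.557ms @ 36/7 + 134.63ms (3/7)
10. 1750.187ms @ 39/7 + 134.63ms (3/7)
11. 1884.817ms @ 6 + 134.63ms (3/7)
12. 2019.447ms @ 45/7 + 134.63ms (3/7)
13. 2154.076ms @ 48/7 + 134.63ms (3/7)
14. 2288.706ms @ 51/7 + 134.63ms (3/7)
15. 2423.336ms @ 54/7 + 134.63ms (3/7)
16. 2557.966ms @ 57/7 + 134.63ms (3/7)
17. 2692.595ms @ 60/7 + 134.63ms (3/7)
18. 2827.225ms @ 9 + 471.204ms (3/2)
19. 3298.429ms @ 21/2 + 471.204ms (3/2)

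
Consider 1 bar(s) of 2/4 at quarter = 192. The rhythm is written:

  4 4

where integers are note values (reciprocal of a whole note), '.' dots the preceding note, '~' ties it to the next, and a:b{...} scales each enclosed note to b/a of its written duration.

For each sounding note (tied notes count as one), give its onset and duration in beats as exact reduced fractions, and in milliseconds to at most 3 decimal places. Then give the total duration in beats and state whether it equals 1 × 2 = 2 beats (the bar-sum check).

1) 0.0ms=0b +312.5ms=1b
2) 312.5ms=1b +312.5ms=1b
Σ=2b of 2 (192bpm 2/4) — PASS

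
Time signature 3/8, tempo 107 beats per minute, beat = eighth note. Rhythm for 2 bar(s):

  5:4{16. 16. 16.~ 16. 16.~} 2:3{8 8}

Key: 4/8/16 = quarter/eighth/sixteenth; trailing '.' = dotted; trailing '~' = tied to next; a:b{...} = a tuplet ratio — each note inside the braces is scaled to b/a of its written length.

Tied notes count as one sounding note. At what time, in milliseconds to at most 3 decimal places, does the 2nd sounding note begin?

note 2 onset = 3/5b = 336.449ms

1. 0.0ms @ 0 + 336.449ms (3/5)
2. 336.449ms @ 3/5 + 336.449ms (3/5)
3. 672.897ms @ 6/5 + 672.897ms (6/5)
4. 1345.794ms @ 12/5 + 1177.57ms (21/10)
5. 2523.364ms @ 9/2 + 841.121ms (3/2)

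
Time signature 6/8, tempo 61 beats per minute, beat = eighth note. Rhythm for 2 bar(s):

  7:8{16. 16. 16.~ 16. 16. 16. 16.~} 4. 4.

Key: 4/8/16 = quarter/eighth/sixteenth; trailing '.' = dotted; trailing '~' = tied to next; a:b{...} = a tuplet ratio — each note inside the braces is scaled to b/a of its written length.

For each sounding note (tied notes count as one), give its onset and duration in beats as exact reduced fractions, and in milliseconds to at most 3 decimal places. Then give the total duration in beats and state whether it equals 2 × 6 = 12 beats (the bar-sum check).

1) 0.0ms=0b +843.091ms=6/7b
2) 843.091ms=6/7b +843.091ms=6/7b
3) 1686.183ms=12/7b +1686.183ms=12/7b
4) 3372.365ms=24/7b +843.091ms=6/7b
5) 4215.457ms=30/7b +843.091ms=6/7b
6) 5058.548ms=36/7b +3793.911ms=27/7b
7) 8852.459ms=9b +2950.82ms=3b
Σ=12b of 12 (61bpm 6/8) — PASS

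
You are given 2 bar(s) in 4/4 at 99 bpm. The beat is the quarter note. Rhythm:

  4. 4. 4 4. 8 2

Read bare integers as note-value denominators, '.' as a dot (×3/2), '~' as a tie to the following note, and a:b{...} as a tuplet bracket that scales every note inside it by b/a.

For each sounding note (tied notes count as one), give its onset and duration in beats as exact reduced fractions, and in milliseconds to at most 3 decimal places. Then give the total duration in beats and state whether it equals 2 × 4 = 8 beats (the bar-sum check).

1) 0.0ms=0b +909.091ms=3/2b
2) 909.091ms=3/2b +909.091ms=3/2b
3) 1818.182ms=3b +606.061ms=1b
4) 2424.242ms=4b +909.091ms=3/2b
5) 3333.333ms=11/2b +303.03ms=1/2b
6) 3636.364ms=6b +1212.121ms=2b
Σ=8b of 8 (99bpm 4/4) — PASS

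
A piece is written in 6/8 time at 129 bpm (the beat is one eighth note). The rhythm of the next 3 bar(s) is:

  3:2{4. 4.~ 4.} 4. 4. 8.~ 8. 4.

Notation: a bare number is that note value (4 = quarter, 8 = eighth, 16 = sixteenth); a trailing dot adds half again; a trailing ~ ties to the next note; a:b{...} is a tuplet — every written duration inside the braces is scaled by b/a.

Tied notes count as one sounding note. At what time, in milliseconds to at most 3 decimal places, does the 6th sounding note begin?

1. 0.0ms @ 0 + 930.233ms (2)
2. 930.233ms @ 2 + 1860.465ms (4)
3. 2790.698ms @ 6 + 1395.349ms (3)
4. 4186.047ms @ 9 + 1395.349ms (3)
5. 5581.395ms @ 12 + 1395.349ms (3)
6. 6976.744ms @ 15 + 1395.349ms (3)

note 6 onset = 15b = 6976.744ms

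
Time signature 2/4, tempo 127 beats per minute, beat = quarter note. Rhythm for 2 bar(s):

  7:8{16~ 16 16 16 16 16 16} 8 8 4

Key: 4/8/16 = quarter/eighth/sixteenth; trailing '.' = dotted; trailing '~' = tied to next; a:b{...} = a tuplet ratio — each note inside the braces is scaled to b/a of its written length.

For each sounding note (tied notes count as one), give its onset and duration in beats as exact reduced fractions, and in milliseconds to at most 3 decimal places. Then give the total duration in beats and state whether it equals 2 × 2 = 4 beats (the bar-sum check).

1) 0.0ms=0b +269.966ms=4/7b
2) 269.966ms=4/7b +134.983ms=2/7b
3) 404.949ms=6/7b +134.983ms=2/7b
4) 539.933ms=8/7b +134.983ms=2/7b
5) 674.916ms=10/7b +134.983ms=2/7b
6) 809.899ms=12/7b +134.983ms=2/7b
7) 944.882ms=2b +236.22ms=1/2b
8) 1181.102ms=5/2b +236.22ms=1/2b
9) 1417.323ms=3b +472.441ms=1b
Σ=4b of 4 (127bpm 2/4) — PASS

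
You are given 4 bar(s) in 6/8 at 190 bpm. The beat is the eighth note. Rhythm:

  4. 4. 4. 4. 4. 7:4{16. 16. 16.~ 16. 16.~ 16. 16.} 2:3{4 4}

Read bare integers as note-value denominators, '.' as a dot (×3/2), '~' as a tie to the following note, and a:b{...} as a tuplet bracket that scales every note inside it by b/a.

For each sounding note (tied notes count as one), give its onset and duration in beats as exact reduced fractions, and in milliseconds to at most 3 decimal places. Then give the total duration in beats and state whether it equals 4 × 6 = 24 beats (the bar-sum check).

1) 0.0ms=0b +947.368ms=3b
2) 947.368ms=3b +947.368ms=3b
3) 1894.737ms=6b +947.368ms=3b
4) 2842.105ms=9b +947.368ms=3b
5) 3789.474ms=12b +947.368ms=3b
6) 4736.842ms=15b +135.338ms=3/7b
7) 4872.18ms=108/7b +135.338ms=3/7b
8) 5007.519ms=111/7b +270.677ms=6/7b
9) 5278.195ms=117/7b +270.677ms=6/7b
10) 5548.872ms=123/7b +135.338ms=3/7b
11) 5684.211ms=18b +947.368ms=3b
12) 6631.579ms=21b +947.368ms=3b
Σ=24b of 24 (190bpm 6/8) — PASS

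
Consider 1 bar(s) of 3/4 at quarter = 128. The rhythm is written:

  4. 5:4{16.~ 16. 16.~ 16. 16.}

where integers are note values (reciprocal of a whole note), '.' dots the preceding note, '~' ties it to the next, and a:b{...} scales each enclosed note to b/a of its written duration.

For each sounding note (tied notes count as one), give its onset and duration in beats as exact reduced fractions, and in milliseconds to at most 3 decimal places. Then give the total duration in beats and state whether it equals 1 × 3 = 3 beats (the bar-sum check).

1) 0.0ms=0b +703.125ms=3/2b
2) 703.125ms=3/2b +281.25ms=3/5b
3) 984.375ms=21/10b +281.25ms=3/5b
4) 1265.625ms=27/10b +140.625ms=3/10b
Σ=3b of 3 (128bpm 3/4) — PASS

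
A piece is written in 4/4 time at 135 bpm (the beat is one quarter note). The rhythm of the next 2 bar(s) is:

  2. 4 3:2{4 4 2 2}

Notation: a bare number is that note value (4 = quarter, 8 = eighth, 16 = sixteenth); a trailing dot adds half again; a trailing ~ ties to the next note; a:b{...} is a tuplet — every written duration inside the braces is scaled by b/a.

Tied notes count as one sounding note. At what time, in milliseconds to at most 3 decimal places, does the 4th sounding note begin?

1. 0.0ms @ 0 + 1333.333ms (3)
2. 1333.333ms @ 3 + 444.444ms (1)
3. 1777.778ms @ 4 + 296.296ms (2/3)
4. 2074.074ms @ 14/3 + 296.296ms (2/3)
5. 2370.37ms @ 16/3 + 592.593ms (4/3)
6. 2962.963ms @ 20/3 + 592.593ms (4/3)

note 4 onset = 14/3b = 2074.074ms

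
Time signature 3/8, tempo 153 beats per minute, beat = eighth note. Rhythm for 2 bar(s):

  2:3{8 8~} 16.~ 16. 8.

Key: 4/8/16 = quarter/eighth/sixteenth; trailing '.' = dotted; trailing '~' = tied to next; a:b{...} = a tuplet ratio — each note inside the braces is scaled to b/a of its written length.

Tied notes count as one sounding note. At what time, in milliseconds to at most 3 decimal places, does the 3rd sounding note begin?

1. 0.0ms @ 0 + 588.235ms (3/2)
2. 588.235ms @ 3/2 + 1176.471ms (3)
3. 1764.706ms @ 9/2 + 588.235ms (3/2)

note 3 onset = 9/2b = 1764.706ms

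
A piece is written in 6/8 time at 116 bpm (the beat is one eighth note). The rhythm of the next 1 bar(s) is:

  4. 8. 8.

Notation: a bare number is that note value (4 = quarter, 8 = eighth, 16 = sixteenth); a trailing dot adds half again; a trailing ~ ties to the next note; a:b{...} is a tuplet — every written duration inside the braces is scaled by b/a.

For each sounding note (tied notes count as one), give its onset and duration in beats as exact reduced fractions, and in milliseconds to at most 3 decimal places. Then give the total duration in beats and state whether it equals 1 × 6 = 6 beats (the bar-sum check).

1) 0.0ms=0b +1551.724ms=3b
2) 1551.724ms=3b +775.862ms=3/2b
3) 2327.586ms=9/2b +775.862ms=3/2b
Σ=6b of 6 (116bpm 6/8) — PASS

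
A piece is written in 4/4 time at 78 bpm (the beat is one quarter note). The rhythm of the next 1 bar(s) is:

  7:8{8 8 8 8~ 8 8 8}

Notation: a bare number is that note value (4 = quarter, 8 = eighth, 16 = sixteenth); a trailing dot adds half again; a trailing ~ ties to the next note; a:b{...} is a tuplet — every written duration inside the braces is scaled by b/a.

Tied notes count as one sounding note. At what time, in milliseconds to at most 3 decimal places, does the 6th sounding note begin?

1. 0.0ms @ 0 + 439.56ms (4/7)
2. 439.56ms @ 4/7 + 439.56ms (4/7)
3. 879.121ms @ 8/7 + 439.56ms (4/7)
4. 1318.681ms @ 12/7 + 879.121ms (8/7)
5. 2197.802ms @ 20/7 + 439.56ms (4/7)
6. 2637.363ms @ 24/7 + 439.56ms (4/7)

note 6 onset = 24/7b = 2637.363ms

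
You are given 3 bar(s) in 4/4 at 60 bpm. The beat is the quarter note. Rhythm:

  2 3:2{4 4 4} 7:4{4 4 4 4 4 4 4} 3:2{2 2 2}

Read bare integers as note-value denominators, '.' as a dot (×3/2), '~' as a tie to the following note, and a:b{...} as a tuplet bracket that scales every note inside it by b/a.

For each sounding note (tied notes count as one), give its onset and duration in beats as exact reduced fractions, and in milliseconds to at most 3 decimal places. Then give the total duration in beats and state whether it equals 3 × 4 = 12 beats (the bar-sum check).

1) 0.0ms=0b +2000.0ms=2b
2) 2000.0ms=2b +666.667ms=2/3b
3) 2666.667ms=8/3b +666.667ms=2/3b
4) 3333.333ms=10/3b +666.667ms=2/3b
5) 4000.0ms=4b +571.429ms=4/7b
6) 4571.429ms=32/7b +571.429ms=4/7b
7) 5142.857ms=36/7b +571.429ms=4/7b
8) 5714.286ms=40/7b +571.429ms=4/7b
9) 6285.714ms=44/7b +571.429ms=4/7b
10) 6857.143ms=48/7b +571.429ms=4/7b
11) 7428.571ms=52/7b +571.429ms=4/7b
12) 8000.0ms=8b +1333.333ms=4/3b
13) 9333.333ms=28/3b +1333.333ms=4/3b
14) 10666.667ms=32/3b +1333.333ms=4/3b
Σ=12b of 12 (60bpm 4/4) — PASS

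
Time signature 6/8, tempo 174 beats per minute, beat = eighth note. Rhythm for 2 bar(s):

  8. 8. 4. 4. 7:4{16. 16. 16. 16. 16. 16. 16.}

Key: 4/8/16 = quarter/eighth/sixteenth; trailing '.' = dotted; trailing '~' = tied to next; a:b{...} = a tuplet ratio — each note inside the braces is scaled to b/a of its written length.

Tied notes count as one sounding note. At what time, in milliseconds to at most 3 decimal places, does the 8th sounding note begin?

note 8 onset = 72/7b = 3546.798ms

1. 0.0ms @ 0 + 517.241ms (3/2)
2. 517.241ms @ 3/2 + 517.241ms (3/2)
3. 1034.483ms @ 3 + 1034.483ms (3)
4. 2068.966ms @ 6 + 1034.483ms (3)
5. 3103.448ms @ 9 + 147.783ms (3/7)
6. 3251.232ms @ 66/7 + 147.783ms (3/7)
7. 3399.015ms @ 69/7 + 147.783ms (3/7)
8. 3546.798ms @ 72/7 + 147.783ms (3/7)
9. 3694.581ms @ 75/7 + 147.783ms (3/7)
10. 3842.365ms @ 78/7 + 147.783ms (3/7)
11. 3990.148ms @ 81/7 + 147.783ms (3/7)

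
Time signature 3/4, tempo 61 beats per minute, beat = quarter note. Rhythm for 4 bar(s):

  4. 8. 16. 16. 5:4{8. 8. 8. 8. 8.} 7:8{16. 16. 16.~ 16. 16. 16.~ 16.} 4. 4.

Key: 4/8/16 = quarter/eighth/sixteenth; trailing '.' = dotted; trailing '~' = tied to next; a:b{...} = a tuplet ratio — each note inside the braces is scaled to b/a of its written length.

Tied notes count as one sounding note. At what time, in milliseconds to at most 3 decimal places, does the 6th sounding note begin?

note 6 onset = 18/5b = 3540.984ms

1. 0.0ms @ 0 + 1475.41ms (3/2)
2. 1475.41ms @ 3/2 + 737.705ms (3/4)
3. 2213.115ms @ 9/4 + 368.852ms (3/8)
4. 2581.967ms @ 21/8 + 368.852ms (3/8)
5. 2950.82ms @ 3 + 590.164ms (3/5)
6. 3540.984ms @ 18/5 + 590.164ms (3/5)
7. 4131.148ms @ 21/5 + 590.164ms (3/5)
8. 4721.311ms @ 24/5 + 590.164ms (3/5)
9. 5311.475ms @ 27/5 + 590.164ms (3/5)
10. 5901.639ms @ 6 + 421.546ms (3/7)
11. 6323.185ms @ 45/7 + 421.546ms (3/7)
12. 6744.731ms @ 48/7 + 843.091ms (6/7)
13. 7587.822ms @ 54/7 + 421.546ms (3/7)
14. 8009.368ms @ 57/7 + 843.091ms (6/7)
15. 8852.459ms @ 9 + 1475.41ms (3/2)
16. 10327.869ms @ 21/2 + 1475.41ms (3/2)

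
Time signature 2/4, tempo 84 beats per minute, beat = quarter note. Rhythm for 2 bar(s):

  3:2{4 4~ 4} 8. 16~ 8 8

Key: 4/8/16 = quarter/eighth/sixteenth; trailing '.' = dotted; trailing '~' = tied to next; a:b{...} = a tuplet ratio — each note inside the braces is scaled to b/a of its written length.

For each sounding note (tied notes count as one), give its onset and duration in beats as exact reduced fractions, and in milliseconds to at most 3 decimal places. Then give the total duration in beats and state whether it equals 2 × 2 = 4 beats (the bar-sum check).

1) 0.0ms=0b +476.19ms=2/3b
2) 476.19ms=2/3b +952.381ms=4/3b
3) 1428.571ms=2b +535.714ms=3/4b
4) 1964.286ms=11/4b +535.714ms=3/4b
5) 2500.0ms=7/2b +357.143ms=1/2b
Σ=4b of 4 (84bpm 2/4) — PASS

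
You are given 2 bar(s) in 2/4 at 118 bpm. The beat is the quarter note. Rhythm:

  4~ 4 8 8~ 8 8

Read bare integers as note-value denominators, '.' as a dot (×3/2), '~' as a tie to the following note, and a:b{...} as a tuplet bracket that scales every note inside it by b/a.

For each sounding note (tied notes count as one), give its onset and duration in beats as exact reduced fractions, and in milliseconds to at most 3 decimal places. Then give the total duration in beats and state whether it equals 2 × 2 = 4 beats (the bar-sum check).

1) 0.0ms=0b +1016.949ms=2b
2) 1016.949ms=2b +254.237ms=1/2b
3) 1271.186ms=5/2b +508.475ms=1b
4) 1779.661ms=7/2b +254.237ms=1/2b
Σ=4b of 4 (118bpm 2/4) — PASS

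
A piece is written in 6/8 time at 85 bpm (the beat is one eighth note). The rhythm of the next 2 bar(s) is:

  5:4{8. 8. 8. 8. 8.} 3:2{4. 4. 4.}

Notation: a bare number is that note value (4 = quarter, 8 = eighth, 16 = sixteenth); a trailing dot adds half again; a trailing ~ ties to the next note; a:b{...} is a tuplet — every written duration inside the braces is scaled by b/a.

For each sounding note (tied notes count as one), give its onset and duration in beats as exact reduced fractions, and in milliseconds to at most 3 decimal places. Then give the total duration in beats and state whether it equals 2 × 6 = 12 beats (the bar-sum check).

1) 0.0ms=0b +847.059ms=6/5b
2) 847.059ms=6/5b +847.059ms=6/5b
3) 1694.118ms=12/5b +847.059ms=6/5b
4) 2541.176ms=18/5b +847.059ms=6/5b
5) 3388.235ms=24/5b +847.059ms=6/5b
6) 4235.294ms=6b +1411.765ms=2b
7) 5647.059ms=8b +1411.765ms=2b
8) 7058.824ms=10b +1411.765ms=2b
Σ=12b of 12 (85bpm 6/8) — PASS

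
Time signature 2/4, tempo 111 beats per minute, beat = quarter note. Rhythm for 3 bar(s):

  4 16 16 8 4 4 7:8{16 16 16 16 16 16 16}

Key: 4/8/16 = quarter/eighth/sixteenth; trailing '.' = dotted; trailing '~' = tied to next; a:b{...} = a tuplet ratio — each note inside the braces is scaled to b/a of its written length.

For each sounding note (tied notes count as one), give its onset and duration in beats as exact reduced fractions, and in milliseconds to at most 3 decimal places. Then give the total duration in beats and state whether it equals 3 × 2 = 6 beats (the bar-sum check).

1) 0.0ms=0b +540.541ms=1b
2) 540.541ms=1b +135.135ms=1/4b
3) 675.676ms=5/4b +135.135ms=1/4b
4) 810.811ms=3/2b +270.27ms=1/2b
5) 1081.081ms=2b +540.541ms=1b
6) 1621.622ms=3b +540.541ms=1b
7) 2162.162ms=4b +154.44ms=2/7b
8) 2316.602ms=30/7b +154.44ms=2/7b
9) 2471.042ms=32/7b +154.44ms=2/7b
10) 2625.483ms=34/7b +154.44ms=2/7b
11) 2779.923ms=36/7b +154.44ms=2/7b
12) 2934.363ms=38/7b +154.44ms=2/7b
13) 3088.803ms=40/7b +154.44ms=2/7b
Σ=6b of 6 (111bpm 2/4) — PASS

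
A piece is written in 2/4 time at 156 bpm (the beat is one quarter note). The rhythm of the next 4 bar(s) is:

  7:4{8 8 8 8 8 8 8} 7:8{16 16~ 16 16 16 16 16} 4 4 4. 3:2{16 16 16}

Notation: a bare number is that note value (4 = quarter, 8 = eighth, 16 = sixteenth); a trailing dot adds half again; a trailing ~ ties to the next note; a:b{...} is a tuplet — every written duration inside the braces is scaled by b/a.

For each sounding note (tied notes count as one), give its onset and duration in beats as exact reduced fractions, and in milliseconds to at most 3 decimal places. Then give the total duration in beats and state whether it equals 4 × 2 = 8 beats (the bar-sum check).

1) 0.0ms=0b +109.89ms=2/7b
2) 109.89ms=2/7b +109.89ms=2/7b
3) 219.78ms=4/7b +109.89ms=2/7b
4) 329.67ms=6/7b +109.89ms=2/7b
5) 439.56ms=8/7b +109.89ms=2/7b
6) 549.451ms=10/7b +109.89ms=2/7b
7) 659.341ms=12/7b +109.89ms=2/7b
8) 769.231ms=2b +109.89ms=2/7b
9) 879.121ms=16/7b +219.78ms=4/7b
10) 1098.901ms=20/7b +109.89ms=2/7b
11) 1208.791ms=22/7b +109.89ms=2/7b
12) 1318.681ms=24/7b +109.89ms=2/7b
13) 1428.571ms=26/7b +109.89ms=2/7b
14) 1538.462ms=4b +384.615ms=1b
15) 1923.077ms=5b +384.615ms=1b
16) 2307.692ms=6b +576.923ms=3/2b
17) 2884.615ms=15/2b +64.103ms=1/6b
18) 2948.718ms=23/3b +64.103ms=1/6b
19) 3012.821ms=47/6b +64.103ms=1/6b
Σ=8b of 8 (156bpm 2/4) — PASS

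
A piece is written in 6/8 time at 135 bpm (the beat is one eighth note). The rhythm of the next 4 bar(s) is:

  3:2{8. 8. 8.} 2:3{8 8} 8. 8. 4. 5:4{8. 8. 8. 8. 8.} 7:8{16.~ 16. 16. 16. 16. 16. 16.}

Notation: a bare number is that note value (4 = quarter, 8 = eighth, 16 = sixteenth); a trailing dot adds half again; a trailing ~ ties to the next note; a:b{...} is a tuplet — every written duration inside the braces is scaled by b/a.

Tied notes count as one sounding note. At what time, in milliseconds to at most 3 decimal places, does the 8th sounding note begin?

note 8 onset = 9b = 4000.0ms

1. 0.0ms @ 0 + 444.444ms (1)
2. 444.444ms @ 1 + 444.444ms (1)
3. 888.889ms @ 2 + 444.444ms (1)
4. 1333.333ms @ 3 + 666.667ms (3/2)
5. 2000.0ms @ 9/2 + 666.667ms (3/2)
6. 2666.667ms @ 6 + 666.667ms (3/2)
7. 3333.333ms @ 15/2 + 666.667ms (3/2)
8. 4000.0ms @ 9 + 1333.333ms (3)
9. 5333.333ms @ 12 + 533.333ms (6/5)
10. 5866.667ms @ 66/5 + 533.333ms (6/5)
11. 6400.0ms @ 72/5 + 533.333ms (6/5)
12. 6933.333ms @ 78/5 + 533.333ms (6/5)
13. 7466.667ms @ 84/5 + 533.333ms (6/5)
14. 8000.0ms @ 18 + 761.905ms (12/7)
15. 8761.905ms @ 138/7 + 380.952ms (6/7)
16. 9142.857ms @ 144/7 + 380.952ms (6/7)
17. 9523.81ms @ 150/7 + 380.952ms (6/7)
18. 9904.762ms @ 156/7 + 380.952ms (6/7)
19. 10285.714ms @ 162/7 + 380.952ms (6/7)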